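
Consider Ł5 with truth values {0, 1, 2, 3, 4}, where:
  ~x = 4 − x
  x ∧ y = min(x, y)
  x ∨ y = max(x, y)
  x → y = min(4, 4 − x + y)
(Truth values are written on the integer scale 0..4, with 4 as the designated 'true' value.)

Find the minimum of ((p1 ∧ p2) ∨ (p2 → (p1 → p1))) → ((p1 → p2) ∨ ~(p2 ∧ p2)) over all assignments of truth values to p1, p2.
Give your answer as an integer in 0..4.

2

Take p1 = 4, p2 = 2:
p1 ∧ p2 = 4 ∧ 2 = 2
p1 → p1 = 4 → 4 = 4
p2 → (p1 → p1) = 2 → 4 = 4
(p1 ∧ p2) ∨ (p2 → (p1 → p1)) = 2 ∨ 4 = 4
p1 → p2 = 4 → 2 = 2
p2 ∧ p2 = 2 ∧ 2 = 2
~(p2 ∧ p2) = ~2 = 2
(p1 → p2) ∨ ~(p2 ∧ p2) = 2 ∨ 2 = 2
((p1 ∧ p2) ∨ (p2 → (p1 → p1))) → ((p1 → p2) ∨ ~(p2 ∧ p2)) = 4 → 2 = 2
No assignment yields a value below 2, so this is the minimum.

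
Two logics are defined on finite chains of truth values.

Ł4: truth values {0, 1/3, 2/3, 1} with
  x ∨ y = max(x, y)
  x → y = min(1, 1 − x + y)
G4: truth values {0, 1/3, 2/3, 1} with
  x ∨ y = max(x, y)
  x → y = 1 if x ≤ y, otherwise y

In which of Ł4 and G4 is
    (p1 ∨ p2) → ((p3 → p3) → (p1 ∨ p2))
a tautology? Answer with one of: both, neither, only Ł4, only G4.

In Ł4: every assignment gives 1 — tautology.
In G4: every assignment gives 1 — tautology.

both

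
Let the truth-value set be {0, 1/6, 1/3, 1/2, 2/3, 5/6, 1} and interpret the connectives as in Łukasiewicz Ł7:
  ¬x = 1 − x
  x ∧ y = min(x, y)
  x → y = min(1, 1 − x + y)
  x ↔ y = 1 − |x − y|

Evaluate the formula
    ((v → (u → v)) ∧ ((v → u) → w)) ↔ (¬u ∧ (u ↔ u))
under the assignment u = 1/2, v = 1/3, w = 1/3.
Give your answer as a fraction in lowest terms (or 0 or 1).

5/6

u → v = 1/2 → 1/3 = 5/6
v → (u → v) = 1/3 → 5/6 = 1
v → u = 1/3 → 1/2 = 1
(v → u) → w = 1 → 1/3 = 1/3
(v → (u → v)) ∧ ((v → u) → w) = 1 ∧ 1/3 = 1/3
¬u = ¬1/2 = 1/2
u ↔ u = 1/2 ↔ 1/2 = 1
¬u ∧ (u ↔ u) = 1/2 ∧ 1 = 1/2
((v → (u → v)) ∧ ((v → u) → w)) ↔ (¬u ∧ (u ↔ u)) = 1/3 ↔ 1/2 = 5/6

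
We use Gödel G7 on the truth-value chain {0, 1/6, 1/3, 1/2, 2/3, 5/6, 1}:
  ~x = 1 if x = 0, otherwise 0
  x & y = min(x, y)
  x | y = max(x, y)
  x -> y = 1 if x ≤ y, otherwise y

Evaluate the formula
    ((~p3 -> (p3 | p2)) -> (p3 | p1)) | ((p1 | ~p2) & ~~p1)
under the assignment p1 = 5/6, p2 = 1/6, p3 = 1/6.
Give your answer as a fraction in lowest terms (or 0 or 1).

~p3 = ~1/6 = 0
p3 | p2 = 1/6 | 1/6 = 1/6
~p3 -> (p3 | p2) = 0 -> 1/6 = 1
p3 | p1 = 1/6 | 5/6 = 5/6
(~p3 -> (p3 | p2)) -> (p3 | p1) = 1 -> 5/6 = 5/6
~p2 = ~1/6 = 0
p1 | ~p2 = 5/6 | 0 = 5/6
~p1 = ~5/6 = 0
~~p1 = ~0 = 1
(p1 | ~p2) & ~~p1 = 5/6 & 1 = 5/6
((~p3 -> (p3 | p2)) -> (p3 | p1)) | ((p1 | ~p2) & ~~p1) = 5/6 | 5/6 = 5/6

5/6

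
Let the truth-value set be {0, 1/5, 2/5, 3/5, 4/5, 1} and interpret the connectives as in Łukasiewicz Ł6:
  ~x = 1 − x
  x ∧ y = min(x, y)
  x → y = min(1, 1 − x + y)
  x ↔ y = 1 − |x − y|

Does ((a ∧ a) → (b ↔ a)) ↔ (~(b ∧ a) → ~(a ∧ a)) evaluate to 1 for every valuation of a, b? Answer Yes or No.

Counterexample: take a = 1/5, b = 0.
a ∧ a = 1/5 ∧ 1/5 = 1/5
b ↔ a = 0 ↔ 1/5 = 4/5
(a ∧ a) → (b ↔ a) = 1/5 → 4/5 = 1
b ∧ a = 0 ∧ 1/5 = 0
~(b ∧ a) = ~0 = 1
a ∧ a = 1/5 ∧ 1/5 = 1/5
~(a ∧ a) = ~1/5 = 4/5
~(b ∧ a) → ~(a ∧ a) = 1 → 4/5 = 4/5
((a ∧ a) → (b ↔ a)) ↔ (~(b ∧ a) → ~(a ∧ a)) = 1 ↔ 4/5 = 4/5
This gives 4/5 ≠ 1.

No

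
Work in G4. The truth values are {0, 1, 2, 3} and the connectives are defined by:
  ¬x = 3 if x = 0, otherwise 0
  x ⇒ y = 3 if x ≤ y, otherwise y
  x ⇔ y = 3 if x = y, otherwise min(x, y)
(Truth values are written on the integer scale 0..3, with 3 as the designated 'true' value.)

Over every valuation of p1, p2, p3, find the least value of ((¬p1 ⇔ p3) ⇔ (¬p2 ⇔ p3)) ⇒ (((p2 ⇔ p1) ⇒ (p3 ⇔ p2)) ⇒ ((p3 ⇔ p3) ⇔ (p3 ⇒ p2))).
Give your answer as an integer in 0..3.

1

Take p1 = 2, p2 = 1, p3 = 2:
¬p1 = ¬2 = 0
¬p1 ⇔ p3 = 0 ⇔ 2 = 0
¬p2 = ¬1 = 0
¬p2 ⇔ p3 = 0 ⇔ 2 = 0
(¬p1 ⇔ p3) ⇔ (¬p2 ⇔ p3) = 0 ⇔ 0 = 3
p2 ⇔ p1 = 1 ⇔ 2 = 1
p3 ⇔ p2 = 2 ⇔ 1 = 1
(p2 ⇔ p1) ⇒ (p3 ⇔ p2) = 1 ⇒ 1 = 3
p3 ⇔ p3 = 2 ⇔ 2 = 3
p3 ⇒ p2 = 2 ⇒ 1 = 1
(p3 ⇔ p3) ⇔ (p3 ⇒ p2) = 3 ⇔ 1 = 1
((p2 ⇔ p1) ⇒ (p3 ⇔ p2)) ⇒ ((p3 ⇔ p3) ⇔ (p3 ⇒ p2)) = 3 ⇒ 1 = 1
((¬p1 ⇔ p3) ⇔ (¬p2 ⇔ p3)) ⇒ (((p2 ⇔ p1) ⇒ (p3 ⇔ p2)) ⇒ ((p3 ⇔ p3) ⇔ (p3 ⇒ p2))) = 3 ⇒ 1 = 1
No assignment yields a value below 1, so this is the minimum.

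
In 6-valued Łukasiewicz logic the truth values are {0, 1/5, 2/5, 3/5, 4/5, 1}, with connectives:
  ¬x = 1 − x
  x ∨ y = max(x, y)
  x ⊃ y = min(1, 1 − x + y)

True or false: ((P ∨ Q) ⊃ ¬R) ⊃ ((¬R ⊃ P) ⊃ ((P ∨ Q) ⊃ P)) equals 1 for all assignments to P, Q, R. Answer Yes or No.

Yes

At P = 2/5, Q = 2/5, R = 2/5, for instance:
P ∨ Q = 2/5 ∨ 2/5 = 2/5
¬R = ¬2/5 = 3/5
(P ∨ Q) ⊃ ¬R = 2/5 ⊃ 3/5 = 1
¬R ⊃ P = 3/5 ⊃ 2/5 = 4/5
(P ∨ Q) ⊃ P = 2/5 ⊃ 2/5 = 1
(¬R ⊃ P) ⊃ ((P ∨ Q) ⊃ P) = 4/5 ⊃ 1 = 1
((P ∨ Q) ⊃ ¬R) ⊃ ((¬R ⊃ P) ⊃ ((P ∨ Q) ⊃ P)) = 1 ⊃ 1 = 1
and checking the remaining 215 assignments likewise gives ≥ 1 in every case.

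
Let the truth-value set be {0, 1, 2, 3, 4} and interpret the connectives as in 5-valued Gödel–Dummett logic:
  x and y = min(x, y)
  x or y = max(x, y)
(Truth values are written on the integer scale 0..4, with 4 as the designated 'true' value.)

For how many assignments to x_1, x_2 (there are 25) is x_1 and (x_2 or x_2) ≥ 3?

value 4: 1 assignment (counts)
value 3: 3 assignments (counts)
value 2: 5 assignments
value 1: 7 assignments
value 0: 9 assignments
So 4 of the 25 assignments meet the threshold.

4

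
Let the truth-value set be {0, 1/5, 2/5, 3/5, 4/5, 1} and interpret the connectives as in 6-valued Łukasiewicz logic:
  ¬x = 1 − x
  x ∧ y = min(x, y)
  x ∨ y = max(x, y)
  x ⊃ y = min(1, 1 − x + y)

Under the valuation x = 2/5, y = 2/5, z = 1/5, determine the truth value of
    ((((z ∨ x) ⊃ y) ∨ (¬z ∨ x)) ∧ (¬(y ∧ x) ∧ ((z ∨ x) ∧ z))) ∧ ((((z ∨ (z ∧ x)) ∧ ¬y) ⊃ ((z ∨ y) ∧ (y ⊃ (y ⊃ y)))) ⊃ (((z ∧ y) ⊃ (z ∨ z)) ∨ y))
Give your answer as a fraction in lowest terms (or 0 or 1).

1/5

z ∨ x = 1/5 ∨ 2/5 = 2/5
(z ∨ x) ⊃ y = 2/5 ⊃ 2/5 = 1
¬z = ¬1/5 = 4/5
¬z ∨ x = 4/5 ∨ 2/5 = 4/5
((z ∨ x) ⊃ y) ∨ (¬z ∨ x) = 1 ∨ 4/5 = 1
y ∧ x = 2/5 ∧ 2/5 = 2/5
¬(y ∧ x) = ¬2/5 = 3/5
z ∨ x = 1/5 ∨ 2/5 = 2/5
(z ∨ x) ∧ z = 2/5 ∧ 1/5 = 1/5
¬(y ∧ x) ∧ ((z ∨ x) ∧ z) = 3/5 ∧ 1/5 = 1/5
(((z ∨ x) ⊃ y) ∨ (¬z ∨ x)) ∧ (¬(y ∧ x) ∧ ((z ∨ x) ∧ z)) = 1 ∧ 1/5 = 1/5
z ∧ x = 1/5 ∧ 2/5 = 1/5
z ∨ (z ∧ x) = 1/5 ∨ 1/5 = 1/5
¬y = ¬2/5 = 3/5
(z ∨ (z ∧ x)) ∧ ¬y = 1/5 ∧ 3/5 = 1/5
z ∨ y = 1/5 ∨ 2/5 = 2/5
y ⊃ y = 2/5 ⊃ 2/5 = 1
y ⊃ (y ⊃ y) = 2/5 ⊃ 1 = 1
(z ∨ y) ∧ (y ⊃ (y ⊃ y)) = 2/5 ∧ 1 = 2/5
((z ∨ (z ∧ x)) ∧ ¬y) ⊃ ((z ∨ y) ∧ (y ⊃ (y ⊃ y))) = 1/5 ⊃ 2/5 = 1
z ∧ y = 1/5 ∧ 2/5 = 1/5
z ∨ z = 1/5 ∨ 1/5 = 1/5
(z ∧ y) ⊃ (z ∨ z) = 1/5 ⊃ 1/5 = 1
((z ∧ y) ⊃ (z ∨ z)) ∨ y = 1 ∨ 2/5 = 1
(((z ∨ (z ∧ x)) ∧ ¬y) ⊃ ((z ∨ y) ∧ (y ⊃ (y ⊃ y)))) ⊃ (((z ∧ y) ⊃ (z ∨ z)) ∨ y) = 1 ⊃ 1 = 1
((((z ∨ x) ⊃ y) ∨ (¬z ∨ x)) ∧ (¬(y ∧ x) ∧ ((z ∨ x) ∧ z))) ∧ ((((z ∨ (z ∧ x)) ∧ ¬y) ⊃ ((z ∨ y) ∧ (y ⊃ (y ⊃ y)))) ⊃ (((z ∧ y) ⊃ (z ∨ z)) ∨ y)) = 1/5 ∧ 1 = 1/5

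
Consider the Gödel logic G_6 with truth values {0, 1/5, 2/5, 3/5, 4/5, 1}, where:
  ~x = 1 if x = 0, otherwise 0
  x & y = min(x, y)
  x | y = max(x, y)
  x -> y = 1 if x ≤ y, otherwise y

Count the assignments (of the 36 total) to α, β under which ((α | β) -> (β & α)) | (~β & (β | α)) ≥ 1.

7

value 1: 7 assignments (counts)
value 4/5: 3 assignments
value 3/5: 5 assignments
value 2/5: 7 assignments
value 1/5: 9 assignments
value 0: 5 assignments
So 7 of the 36 assignments meet the threshold.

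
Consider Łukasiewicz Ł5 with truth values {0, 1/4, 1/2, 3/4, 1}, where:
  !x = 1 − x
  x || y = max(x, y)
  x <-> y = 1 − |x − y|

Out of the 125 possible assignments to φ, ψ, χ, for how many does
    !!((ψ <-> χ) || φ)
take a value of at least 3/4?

89

value 1: 45 assignments (counts)
value 3/4: 44 assignments (counts)
value 1/2: 24 assignments
value 1/4: 10 assignments
value 0: 2 assignments
So 89 of the 125 assignments meet the threshold.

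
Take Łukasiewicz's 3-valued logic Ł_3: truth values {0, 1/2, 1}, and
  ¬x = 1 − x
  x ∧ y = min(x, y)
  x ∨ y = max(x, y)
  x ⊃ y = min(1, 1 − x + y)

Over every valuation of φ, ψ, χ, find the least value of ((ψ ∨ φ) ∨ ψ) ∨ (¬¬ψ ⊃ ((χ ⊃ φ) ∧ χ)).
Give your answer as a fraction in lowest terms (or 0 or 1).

Take φ = 0, ψ = 1/2, χ = 0:
ψ ∨ φ = 1/2 ∨ 0 = 1/2
(ψ ∨ φ) ∨ ψ = 1/2 ∨ 1/2 = 1/2
¬ψ = ¬1/2 = 1/2
¬¬ψ = ¬1/2 = 1/2
χ ⊃ φ = 0 ⊃ 0 = 1
(χ ⊃ φ) ∧ χ = 1 ∧ 0 = 0
¬¬ψ ⊃ ((χ ⊃ φ) ∧ χ) = 1/2 ⊃ 0 = 1/2
((ψ ∨ φ) ∨ ψ) ∨ (¬¬ψ ⊃ ((χ ⊃ φ) ∧ χ)) = 1/2 ∨ 1/2 = 1/2
No assignment yields a value below 1/2, so this is the minimum.

1/2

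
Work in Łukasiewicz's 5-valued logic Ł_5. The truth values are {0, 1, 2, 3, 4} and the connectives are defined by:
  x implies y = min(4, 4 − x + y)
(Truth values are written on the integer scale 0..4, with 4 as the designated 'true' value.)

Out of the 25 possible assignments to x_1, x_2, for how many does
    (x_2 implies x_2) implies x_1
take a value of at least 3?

10

value 4: 5 assignments (counts)
value 3: 5 assignments (counts)
value 2: 5 assignments
value 1: 5 assignments
value 0: 5 assignments
So 10 of the 25 assignments meet the threshold.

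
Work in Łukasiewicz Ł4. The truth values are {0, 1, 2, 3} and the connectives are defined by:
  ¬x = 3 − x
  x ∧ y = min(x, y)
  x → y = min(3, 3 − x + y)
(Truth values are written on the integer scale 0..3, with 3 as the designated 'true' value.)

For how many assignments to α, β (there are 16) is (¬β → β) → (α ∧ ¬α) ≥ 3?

α = 0, β = 0 ↦ 3  ≥
α = 0, β = 1 ↦ 1  <
α = 0, β = 2 ↦ 0  <
α = 0, β = 3 ↦ 0  <
α = 1, β = 0 ↦ 3  ≥
α = 1, β = 1 ↦ 2  <
α = 1, β = 2 ↦ 1  <
α = 1, β = 3 ↦ 1  <
α = 2, β = 0 ↦ 3  ≥
α = 2, β = 1 ↦ 2  <
α = 2, β = 2 ↦ 1  <
α = 2, β = 3 ↦ 1  <
α = 3, β = 0 ↦ 3  ≥
α = 3, β = 1 ↦ 1  <
α = 3, β = 2 ↦ 0  <
α = 3, β = 3 ↦ 0  <
So 4 of the 16 assignments meet the threshold.

4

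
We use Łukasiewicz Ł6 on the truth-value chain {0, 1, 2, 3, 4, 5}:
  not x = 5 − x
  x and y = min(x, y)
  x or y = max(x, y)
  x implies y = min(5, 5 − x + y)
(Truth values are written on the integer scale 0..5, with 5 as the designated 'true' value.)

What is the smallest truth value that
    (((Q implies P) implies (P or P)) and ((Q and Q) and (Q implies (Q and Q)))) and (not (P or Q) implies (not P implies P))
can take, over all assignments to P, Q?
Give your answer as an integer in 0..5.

Take P = 0, Q = 0:
Q implies P = 0 implies 0 = 5
P or P = 0 or 0 = 0
(Q implies P) implies (P or P) = 5 implies 0 = 0
Q and Q = 0 and 0 = 0
Q and Q = 0 and 0 = 0
Q implies (Q and Q) = 0 implies 0 = 5
(Q and Q) and (Q implies (Q and Q)) = 0 and 5 = 0
((Q implies P) implies (P or P)) and ((Q and Q) and (Q implies (Q and Q))) = 0 and 0 = 0
P or Q = 0 or 0 = 0
not (P or Q) = not 0 = 5
not P = not 0 = 5
not P implies P = 5 implies 0 = 0
not (P or Q) implies (not P implies P) = 5 implies 0 = 0
(((Q implies P) implies (P or P)) and ((Q and Q) and (Q implies (Q and Q)))) and (not (P or Q) implies (not P implies P)) = 0 and 0 = 0
No assignment yields a value below 0, so this is the minimum.

0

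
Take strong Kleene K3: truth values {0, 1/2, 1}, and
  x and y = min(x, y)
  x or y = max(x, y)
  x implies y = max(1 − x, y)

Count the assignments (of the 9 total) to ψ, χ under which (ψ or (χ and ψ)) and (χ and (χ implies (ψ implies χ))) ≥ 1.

1

ψ = 0, χ = 0 ↦ 0  <
ψ = 0, χ = 1/2 ↦ 0  <
ψ = 0, χ = 1 ↦ 0  <
ψ = 1/2, χ = 0 ↦ 0  <
ψ = 1/2, χ = 1/2 ↦ 1/2  <
ψ = 1/2, χ = 1 ↦ 1/2  <
ψ = 1, χ = 0 ↦ 0  <
ψ = 1, χ = 1/2 ↦ 1/2  <
ψ = 1, χ = 1 ↦ 1  ≥
So 1 of the 9 assignments meets the threshold.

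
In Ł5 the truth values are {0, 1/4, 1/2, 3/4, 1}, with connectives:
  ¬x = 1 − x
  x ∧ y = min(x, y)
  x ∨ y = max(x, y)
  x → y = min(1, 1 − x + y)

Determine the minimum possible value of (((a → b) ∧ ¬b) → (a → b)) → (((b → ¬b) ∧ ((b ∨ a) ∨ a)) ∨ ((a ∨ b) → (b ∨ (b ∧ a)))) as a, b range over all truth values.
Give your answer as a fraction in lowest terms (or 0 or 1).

1/2

Take a = 1/2, b = 0:
a → b = 1/2 → 0 = 1/2
¬b = ¬0 = 1
(a → b) ∧ ¬b = 1/2 ∧ 1 = 1/2
a → b = 1/2 → 0 = 1/2
((a → b) ∧ ¬b) → (a → b) = 1/2 → 1/2 = 1
¬b = ¬0 = 1
b → ¬b = 0 → 1 = 1
b ∨ a = 0 ∨ 1/2 = 1/2
(b ∨ a) ∨ a = 1/2 ∨ 1/2 = 1/2
(b → ¬b) ∧ ((b ∨ a) ∨ a) = 1 ∧ 1/2 = 1/2
a ∨ b = 1/2 ∨ 0 = 1/2
b ∧ a = 0 ∧ 1/2 = 0
b ∨ (b ∧ a) = 0 ∨ 0 = 0
(a ∨ b) → (b ∨ (b ∧ a)) = 1/2 → 0 = 1/2
((b → ¬b) ∧ ((b ∨ a) ∨ a)) ∨ ((a ∨ b) → (b ∨ (b ∧ a))) = 1/2 ∨ 1/2 = 1/2
(((a → b) ∧ ¬b) → (a → b)) → (((b → ¬b) ∧ ((b ∨ a) ∨ a)) ∨ ((a ∨ b) → (b ∨ (b ∧ a)))) = 1 → 1/2 = 1/2
No assignment yields a value below 1/2, so this is the minimum.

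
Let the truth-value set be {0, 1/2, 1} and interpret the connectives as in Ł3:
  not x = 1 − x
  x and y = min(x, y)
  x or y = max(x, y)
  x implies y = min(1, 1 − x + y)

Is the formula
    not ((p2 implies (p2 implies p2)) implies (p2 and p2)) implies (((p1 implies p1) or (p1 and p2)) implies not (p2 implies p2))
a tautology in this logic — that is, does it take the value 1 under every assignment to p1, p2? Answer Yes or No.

No

Counterexample: take p1 = 0, p2 = 0.
p2 implies p2 = 0 implies 0 = 1
p2 implies (p2 implies p2) = 0 implies 1 = 1
p2 and p2 = 0 and 0 = 0
(p2 implies (p2 implies p2)) implies (p2 and p2) = 1 implies 0 = 0
not ((p2 implies (p2 implies p2)) implies (p2 and p2)) = not 0 = 1
p1 implies p1 = 0 implies 0 = 1
p1 and p2 = 0 and 0 = 0
(p1 implies p1) or (p1 and p2) = 1 or 0 = 1
p2 implies p2 = 0 implies 0 = 1
not (p2 implies p2) = not 1 = 0
((p1 implies p1) or (p1 and p2)) implies not (p2 implies p2) = 1 implies 0 = 0
not ((p2 implies (p2 implies p2)) implies (p2 and p2)) implies (((p1 implies p1) or (p1 and p2)) implies not (p2 implies p2)) = 1 implies 0 = 0
This gives 0 ≠ 1.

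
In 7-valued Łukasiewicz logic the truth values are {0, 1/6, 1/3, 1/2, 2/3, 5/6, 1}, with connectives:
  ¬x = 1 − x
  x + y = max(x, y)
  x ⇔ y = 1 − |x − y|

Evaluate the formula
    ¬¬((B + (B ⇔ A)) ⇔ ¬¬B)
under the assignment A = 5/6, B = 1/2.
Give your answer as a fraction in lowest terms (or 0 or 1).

5/6

B ⇔ A = 1/2 ⇔ 5/6 = 2/3
B + (B ⇔ A) = 1/2 + 2/3 = 2/3
¬B = ¬1/2 = 1/2
¬¬B = ¬1/2 = 1/2
(B + (B ⇔ A)) ⇔ ¬¬B = 2/3 ⇔ 1/2 = 5/6
¬((B + (B ⇔ A)) ⇔ ¬¬B) = ¬5/6 = 1/6
¬¬((B + (B ⇔ A)) ⇔ ¬¬B) = ¬1/6 = 5/6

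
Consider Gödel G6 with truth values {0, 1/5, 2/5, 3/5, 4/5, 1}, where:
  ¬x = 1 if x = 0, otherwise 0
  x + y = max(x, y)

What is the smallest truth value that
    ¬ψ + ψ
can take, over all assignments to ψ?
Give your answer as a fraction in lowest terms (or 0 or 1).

1/5

Take ψ = 1/5:
¬ψ = ¬1/5 = 0
¬ψ + ψ = 0 + 1/5 = 1/5
No assignment yields a value below 1/5, so this is the minimum.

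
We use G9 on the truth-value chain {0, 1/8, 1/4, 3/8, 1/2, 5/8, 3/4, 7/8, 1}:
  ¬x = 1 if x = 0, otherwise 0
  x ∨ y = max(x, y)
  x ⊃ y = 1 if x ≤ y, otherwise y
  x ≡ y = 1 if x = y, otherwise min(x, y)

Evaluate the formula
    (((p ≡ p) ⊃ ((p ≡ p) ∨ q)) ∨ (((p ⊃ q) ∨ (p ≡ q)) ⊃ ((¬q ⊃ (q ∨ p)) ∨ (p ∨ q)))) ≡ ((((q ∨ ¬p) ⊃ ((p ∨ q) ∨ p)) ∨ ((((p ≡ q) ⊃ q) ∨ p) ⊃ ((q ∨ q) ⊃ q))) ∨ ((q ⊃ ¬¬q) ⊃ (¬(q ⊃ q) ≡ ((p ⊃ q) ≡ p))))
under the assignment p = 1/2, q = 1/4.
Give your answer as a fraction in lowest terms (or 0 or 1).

1

p ≡ p = 1/2 ≡ 1/2 = 1
p ≡ p = 1/2 ≡ 1/2 = 1
(p ≡ p) ∨ q = 1 ∨ 1/4 = 1
(p ≡ p) ⊃ ((p ≡ p) ∨ q) = 1 ⊃ 1 = 1
p ⊃ q = 1/2 ⊃ 1/4 = 1/4
p ≡ q = 1/2 ≡ 1/4 = 1/4
(p ⊃ q) ∨ (p ≡ q) = 1/4 ∨ 1/4 = 1/4
¬q = ¬1/4 = 0
q ∨ p = 1/4 ∨ 1/2 = 1/2
¬q ⊃ (q ∨ p) = 0 ⊃ 1/2 = 1
p ∨ q = 1/2 ∨ 1/4 = 1/2
(¬q ⊃ (q ∨ p)) ∨ (p ∨ q) = 1 ∨ 1/2 = 1
((p ⊃ q) ∨ (p ≡ q)) ⊃ ((¬q ⊃ (q ∨ p)) ∨ (p ∨ q)) = 1/4 ⊃ 1 = 1
((p ≡ p) ⊃ ((p ≡ p) ∨ q)) ∨ (((p ⊃ q) ∨ (p ≡ q)) ⊃ ((¬q ⊃ (q ∨ p)) ∨ (p ∨ q))) = 1 ∨ 1 = 1
¬p = ¬1/2 = 0
q ∨ ¬p = 1/4 ∨ 0 = 1/4
p ∨ q = 1/2 ∨ 1/4 = 1/2
(p ∨ q) ∨ p = 1/2 ∨ 1/2 = 1/2
(q ∨ ¬p) ⊃ ((p ∨ q) ∨ p) = 1/4 ⊃ 1/2 = 1
p ≡ q = 1/2 ≡ 1/4 = 1/4
(p ≡ q) ⊃ q = 1/4 ⊃ 1/4 = 1
((p ≡ q) ⊃ q) ∨ p = 1 ∨ 1/2 = 1
q ∨ q = 1/4 ∨ 1/4 = 1/4
(q ∨ q) ⊃ q = 1/4 ⊃ 1/4 = 1
(((p ≡ q) ⊃ q) ∨ p) ⊃ ((q ∨ q) ⊃ q) = 1 ⊃ 1 = 1
((q ∨ ¬p) ⊃ ((p ∨ q) ∨ p)) ∨ ((((p ≡ q) ⊃ q) ∨ p) ⊃ ((q ∨ q) ⊃ q)) = 1 ∨ 1 = 1
¬q = ¬1/4 = 0
¬¬q = ¬0 = 1
q ⊃ ¬¬q = 1/4 ⊃ 1 = 1
q ⊃ q = 1/4 ⊃ 1/4 = 1
¬(q ⊃ q) = ¬1 = 0
p ⊃ q = 1/2 ⊃ 1/4 = 1/4
(p ⊃ q) ≡ p = 1/4 ≡ 1/2 = 1/4
¬(q ⊃ q) ≡ ((p ⊃ q) ≡ p) = 0 ≡ 1/4 = 0
(q ⊃ ¬¬q) ⊃ (¬(q ⊃ q) ≡ ((p ⊃ q) ≡ p)) = 1 ⊃ 0 = 0
(((q ∨ ¬p) ⊃ ((p ∨ q) ∨ p)) ∨ ((((p ≡ q) ⊃ q) ∨ p) ⊃ ((q ∨ q) ⊃ q))) ∨ ((q ⊃ ¬¬q) ⊃ (¬(q ⊃ q) ≡ ((p ⊃ q) ≡ p))) = 1 ∨ 0 = 1
(((p ≡ p) ⊃ ((p ≡ p) ∨ q)) ∨ (((p ⊃ q) ∨ (p ≡ q)) ⊃ ((¬q ⊃ (q ∨ p)) ∨ (p ∨ q)))) ≡ ((((q ∨ ¬p) ⊃ ((p ∨ q) ∨ p)) ∨ ((((p ≡ q) ⊃ q) ∨ p) ⊃ ((q ∨ q) ⊃ q))) ∨ ((q ⊃ ¬¬q) ⊃ (¬(q ⊃ q) ≡ ((p ⊃ q) ≡ p)))) = 1 ≡ 1 = 1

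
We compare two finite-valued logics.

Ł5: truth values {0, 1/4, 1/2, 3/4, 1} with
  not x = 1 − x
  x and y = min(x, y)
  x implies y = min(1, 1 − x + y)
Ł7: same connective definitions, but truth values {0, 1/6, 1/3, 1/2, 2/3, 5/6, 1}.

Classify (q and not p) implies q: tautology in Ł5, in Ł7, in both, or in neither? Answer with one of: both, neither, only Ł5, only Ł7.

both

In Ł5: every assignment gives 1 — tautology.
In Ł7: every assignment gives 1 — tautology.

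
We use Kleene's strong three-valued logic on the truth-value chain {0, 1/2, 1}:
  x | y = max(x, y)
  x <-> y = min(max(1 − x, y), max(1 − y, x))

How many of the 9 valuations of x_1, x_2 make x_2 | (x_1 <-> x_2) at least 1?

x_1 = 0, x_2 = 0 ↦ 1  ≥
x_1 = 0, x_2 = 1/2 ↦ 1/2  <
x_1 = 0, x_2 = 1 ↦ 1  ≥
x_1 = 1/2, x_2 = 0 ↦ 1/2  <
x_1 = 1/2, x_2 = 1/2 ↦ 1/2  <
x_1 = 1/2, x_2 = 1 ↦ 1  ≥
x_1 = 1, x_2 = 0 ↦ 0  <
x_1 = 1, x_2 = 1/2 ↦ 1/2  <
x_1 = 1, x_2 = 1 ↦ 1  ≥
So 4 of the 9 assignments meet the threshold.

4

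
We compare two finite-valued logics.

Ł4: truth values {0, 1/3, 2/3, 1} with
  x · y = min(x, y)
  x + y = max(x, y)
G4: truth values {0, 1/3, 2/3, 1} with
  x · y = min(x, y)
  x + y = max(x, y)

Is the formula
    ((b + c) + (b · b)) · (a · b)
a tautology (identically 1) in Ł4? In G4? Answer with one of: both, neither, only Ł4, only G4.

In Ł4: at a = 0, b = 0, c = 0 the value is 0 — not a tautology.
In G4: at a = 0, b = 0, c = 0 the value is 0 — not a tautology.

neither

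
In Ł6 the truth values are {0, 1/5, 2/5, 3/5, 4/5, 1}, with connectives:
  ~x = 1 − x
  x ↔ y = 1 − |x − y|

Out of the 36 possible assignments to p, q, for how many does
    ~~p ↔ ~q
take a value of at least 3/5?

value 1: 6 assignments (counts)
value 4/5: 10 assignments (counts)
value 3/5: 8 assignments (counts)
value 2/5: 6 assignments
value 1/5: 4 assignments
value 0: 2 assignments
So 24 of the 36 assignments meet the threshold.

24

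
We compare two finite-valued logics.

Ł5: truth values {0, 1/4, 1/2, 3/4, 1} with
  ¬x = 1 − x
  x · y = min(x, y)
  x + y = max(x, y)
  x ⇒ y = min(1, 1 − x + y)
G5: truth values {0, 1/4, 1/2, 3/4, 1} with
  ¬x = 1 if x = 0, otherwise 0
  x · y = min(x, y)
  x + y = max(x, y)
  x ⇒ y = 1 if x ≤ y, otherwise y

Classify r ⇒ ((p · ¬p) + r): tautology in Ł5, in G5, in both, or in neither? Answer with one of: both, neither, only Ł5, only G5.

In Ł5: every assignment gives 1 — tautology.
In G5: every assignment gives 1 — tautology.

both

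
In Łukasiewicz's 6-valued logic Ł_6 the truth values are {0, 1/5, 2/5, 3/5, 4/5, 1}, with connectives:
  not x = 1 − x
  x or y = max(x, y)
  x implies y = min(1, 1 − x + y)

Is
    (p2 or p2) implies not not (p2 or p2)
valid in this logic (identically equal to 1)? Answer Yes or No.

p2 = 0 ↦ 1
p2 = 1/5 ↦ 1
p2 = 2/5 ↦ 1
p2 = 3/5 ↦ 1
p2 = 4/5 ↦ 1
p2 = 1 ↦ 1
Every assignment gives a value ≥ 1.

Yes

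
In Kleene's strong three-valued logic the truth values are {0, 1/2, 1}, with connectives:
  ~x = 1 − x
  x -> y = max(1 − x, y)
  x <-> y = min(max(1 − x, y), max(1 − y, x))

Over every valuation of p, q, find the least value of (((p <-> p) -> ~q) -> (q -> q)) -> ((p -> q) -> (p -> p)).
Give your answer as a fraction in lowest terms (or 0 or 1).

1/2

Take p = 1/2, q = 0:
p <-> p = 1/2 <-> 1/2 = 1/2
~q = ~0 = 1
(p <-> p) -> ~q = 1/2 -> 1 = 1
q -> q = 0 -> 0 = 1
((p <-> p) -> ~q) -> (q -> q) = 1 -> 1 = 1
p -> q = 1/2 -> 0 = 1/2
p -> p = 1/2 -> 1/2 = 1/2
(p -> q) -> (p -> p) = 1/2 -> 1/2 = 1/2
(((p <-> p) -> ~q) -> (q -> q)) -> ((p -> q) -> (p -> p)) = 1 -> 1/2 = 1/2
No assignment yields a value below 1/2, so this is the minimum.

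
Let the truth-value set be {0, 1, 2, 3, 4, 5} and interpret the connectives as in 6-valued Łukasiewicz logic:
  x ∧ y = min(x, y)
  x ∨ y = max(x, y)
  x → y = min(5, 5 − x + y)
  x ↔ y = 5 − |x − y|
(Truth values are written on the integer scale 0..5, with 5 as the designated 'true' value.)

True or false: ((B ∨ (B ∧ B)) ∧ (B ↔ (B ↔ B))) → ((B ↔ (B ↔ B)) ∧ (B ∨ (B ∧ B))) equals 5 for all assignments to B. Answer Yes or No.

Yes

B = 0 ↦ 5
B = 1 ↦ 5
B = 2 ↦ 5
B = 3 ↦ 5
B = 4 ↦ 5
B = 5 ↦ 5
Every assignment gives a value ≥ 5.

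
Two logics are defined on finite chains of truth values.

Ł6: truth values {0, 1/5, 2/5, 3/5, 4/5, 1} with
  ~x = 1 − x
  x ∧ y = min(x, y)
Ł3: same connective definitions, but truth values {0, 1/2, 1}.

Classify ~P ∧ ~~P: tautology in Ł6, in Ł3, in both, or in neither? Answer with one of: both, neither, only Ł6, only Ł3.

In Ł6: at P = 0 the value is 0 — not a tautology.
In Ł3: at P = 0 the value is 0 — not a tautology.

neither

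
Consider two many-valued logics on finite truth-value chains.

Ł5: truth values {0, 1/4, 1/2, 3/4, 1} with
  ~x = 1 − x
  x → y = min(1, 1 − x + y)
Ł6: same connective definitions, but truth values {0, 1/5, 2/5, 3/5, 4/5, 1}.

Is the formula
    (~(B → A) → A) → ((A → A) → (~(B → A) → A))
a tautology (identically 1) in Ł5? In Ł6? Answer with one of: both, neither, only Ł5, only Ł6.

both

In Ł5: every assignment gives 1 — tautology.
In Ł6: every assignment gives 1 — tautology.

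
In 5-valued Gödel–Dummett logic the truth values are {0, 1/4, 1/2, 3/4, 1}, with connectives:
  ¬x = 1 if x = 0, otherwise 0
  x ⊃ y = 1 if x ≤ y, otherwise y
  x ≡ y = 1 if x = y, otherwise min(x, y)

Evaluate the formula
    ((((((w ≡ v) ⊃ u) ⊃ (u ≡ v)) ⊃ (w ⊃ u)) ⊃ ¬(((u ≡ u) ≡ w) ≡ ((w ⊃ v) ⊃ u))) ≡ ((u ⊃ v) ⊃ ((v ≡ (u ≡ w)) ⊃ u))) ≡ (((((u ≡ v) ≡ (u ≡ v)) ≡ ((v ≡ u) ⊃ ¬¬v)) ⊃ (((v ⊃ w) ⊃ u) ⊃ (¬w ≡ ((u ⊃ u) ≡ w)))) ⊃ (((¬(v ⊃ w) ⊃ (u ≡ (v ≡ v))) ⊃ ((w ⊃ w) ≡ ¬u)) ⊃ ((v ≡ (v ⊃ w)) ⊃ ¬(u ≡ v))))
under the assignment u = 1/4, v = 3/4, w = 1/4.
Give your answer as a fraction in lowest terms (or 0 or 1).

0

w ≡ v = 1/4 ≡ 3/4 = 1/4
(w ≡ v) ⊃ u = 1/4 ⊃ 1/4 = 1
u ≡ v = 1/4 ≡ 3/4 = 1/4
((w ≡ v) ⊃ u) ⊃ (u ≡ v) = 1 ⊃ 1/4 = 1/4
w ⊃ u = 1/4 ⊃ 1/4 = 1
(((w ≡ v) ⊃ u) ⊃ (u ≡ v)) ⊃ (w ⊃ u) = 1/4 ⊃ 1 = 1
u ≡ u = 1/4 ≡ 1/4 = 1
(u ≡ u) ≡ w = 1 ≡ 1/4 = 1/4
w ⊃ v = 1/4 ⊃ 3/4 = 1
(w ⊃ v) ⊃ u = 1 ⊃ 1/4 = 1/4
((u ≡ u) ≡ w) ≡ ((w ⊃ v) ⊃ u) = 1/4 ≡ 1/4 = 1
¬(((u ≡ u) ≡ w) ≡ ((w ⊃ v) ⊃ u)) = ¬1 = 0
((((w ≡ v) ⊃ u) ⊃ (u ≡ v)) ⊃ (w ⊃ u)) ⊃ ¬(((u ≡ u) ≡ w) ≡ ((w ⊃ v) ⊃ u)) = 1 ⊃ 0 = 0
u ⊃ v = 1/4 ⊃ 3/4 = 1
u ≡ w = 1/4 ≡ 1/4 = 1
v ≡ (u ≡ w) = 3/4 ≡ 1 = 3/4
(v ≡ (u ≡ w)) ⊃ u = 3/4 ⊃ 1/4 = 1/4
(u ⊃ v) ⊃ ((v ≡ (u ≡ w)) ⊃ u) = 1 ⊃ 1/4 = 1/4
(((((w ≡ v) ⊃ u) ⊃ (u ≡ v)) ⊃ (w ⊃ u)) ⊃ ¬(((u ≡ u) ≡ w) ≡ ((w ⊃ v) ⊃ u))) ≡ ((u ⊃ v) ⊃ ((v ≡ (u ≡ w)) ⊃ u)) = 0 ≡ 1/4 = 0
u ≡ v = 1/4 ≡ 3/4 = 1/4
u ≡ v = 1/4 ≡ 3/4 = 1/4
(u ≡ v) ≡ (u ≡ v) = 1/4 ≡ 1/4 = 1
v ≡ u = 3/4 ≡ 1/4 = 1/4
¬v = ¬3/4 = 0
¬¬v = ¬0 = 1
(v ≡ u) ⊃ ¬¬v = 1/4 ⊃ 1 = 1
((u ≡ v) ≡ (u ≡ v)) ≡ ((v ≡ u) ⊃ ¬¬v) = 1 ≡ 1 = 1
v ⊃ w = 3/4 ⊃ 1/4 = 1/4
(v ⊃ w) ⊃ u = 1/4 ⊃ 1/4 = 1
¬w = ¬1/4 = 0
u ⊃ u = 1/4 ⊃ 1/4 = 1
(u ⊃ u) ≡ w = 1 ≡ 1/4 = 1/4
¬w ≡ ((u ⊃ u) ≡ w) = 0 ≡ 1/4 = 0
((v ⊃ w) ⊃ u) ⊃ (¬w ≡ ((u ⊃ u) ≡ w)) = 1 ⊃ 0 = 0
(((u ≡ v) ≡ (u ≡ v)) ≡ ((v ≡ u) ⊃ ¬¬v)) ⊃ (((v ⊃ w) ⊃ u) ⊃ (¬w ≡ ((u ⊃ u) ≡ w))) = 1 ⊃ 0 = 0
v ⊃ w = 3/4 ⊃ 1/4 = 1/4
¬(v ⊃ w) = ¬1/4 = 0
v ≡ v = 3/4 ≡ 3/4 = 1
u ≡ (v ≡ v) = 1/4 ≡ 1 = 1/4
¬(v ⊃ w) ⊃ (u ≡ (v ≡ v)) = 0 ⊃ 1/4 = 1
w ⊃ w = 1/4 ⊃ 1/4 = 1
¬u = ¬1/4 = 0
(w ⊃ w) ≡ ¬u = 1 ≡ 0 = 0
(¬(v ⊃ w) ⊃ (u ≡ (v ≡ v))) ⊃ ((w ⊃ w) ≡ ¬u) = 1 ⊃ 0 = 0
v ⊃ w = 3/4 ⊃ 1/4 = 1/4
v ≡ (v ⊃ w) = 3/4 ≡ 1/4 = 1/4
u ≡ v = 1/4 ≡ 3/4 = 1/4
¬(u ≡ v) = ¬1/4 = 0
(v ≡ (v ⊃ w)) ⊃ ¬(u ≡ v) = 1/4 ⊃ 0 = 0
((¬(v ⊃ w) ⊃ (u ≡ (v ≡ v))) ⊃ ((w ⊃ w) ≡ ¬u)) ⊃ ((v ≡ (v ⊃ w)) ⊃ ¬(u ≡ v)) = 0 ⊃ 0 = 1
((((u ≡ v) ≡ (u ≡ v)) ≡ ((v ≡ u) ⊃ ¬¬v)) ⊃ (((v ⊃ w) ⊃ u) ⊃ (¬w ≡ ((u ⊃ u) ≡ w)))) ⊃ (((¬(v ⊃ w) ⊃ (u ≡ (v ≡ v))) ⊃ ((w ⊃ w) ≡ ¬u)) ⊃ ((v ≡ (v ⊃ w)) ⊃ ¬(u ≡ v))) = 0 ⊃ 1 = 1
((((((w ≡ v) ⊃ u) ⊃ (u ≡ v)) ⊃ (w ⊃ u)) ⊃ ¬(((u ≡ u) ≡ w) ≡ ((w ⊃ v) ⊃ u))) ≡ ((u ⊃ v) ⊃ ((v ≡ (u ≡ w)) ⊃ u))) ≡ (((((u ≡ v) ≡ (u ≡ v)) ≡ ((v ≡ u) ⊃ ¬¬v)) ⊃ (((v ⊃ w) ⊃ u) ⊃ (¬w ≡ ((u ⊃ u) ≡ w)))) ⊃ (((¬(v ⊃ w) ⊃ (u ≡ (v ≡ v))) ⊃ ((w ⊃ w) ≡ ¬u)) ⊃ ((v ≡ (v ⊃ w)) ⊃ ¬(u ≡ v)))) = 0 ≡ 1 = 0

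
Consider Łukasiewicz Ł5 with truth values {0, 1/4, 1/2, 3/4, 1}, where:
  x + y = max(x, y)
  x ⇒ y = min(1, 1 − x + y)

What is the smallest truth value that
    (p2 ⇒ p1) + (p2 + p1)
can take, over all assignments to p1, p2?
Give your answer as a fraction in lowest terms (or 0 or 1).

1/2

Take p1 = 0, p2 = 1/2:
p2 ⇒ p1 = 1/2 ⇒ 0 = 1/2
p2 + p1 = 1/2 + 0 = 1/2
(p2 ⇒ p1) + (p2 + p1) = 1/2 + 1/2 = 1/2
No assignment yields a value below 1/2, so this is the minimum.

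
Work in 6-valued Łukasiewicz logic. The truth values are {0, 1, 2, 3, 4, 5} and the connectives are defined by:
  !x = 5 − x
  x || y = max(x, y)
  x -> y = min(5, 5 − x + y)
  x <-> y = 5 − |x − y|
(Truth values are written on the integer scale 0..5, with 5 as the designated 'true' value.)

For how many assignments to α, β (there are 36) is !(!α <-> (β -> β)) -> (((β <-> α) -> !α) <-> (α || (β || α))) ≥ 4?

value 5: 28 assignments (counts)
value 4: 2 assignments (counts)
value 3: 3 assignments
value 2: 1 assignment
value 1: 1 assignment
value 0: 1 assignment
So 30 of the 36 assignments meet the threshold.

30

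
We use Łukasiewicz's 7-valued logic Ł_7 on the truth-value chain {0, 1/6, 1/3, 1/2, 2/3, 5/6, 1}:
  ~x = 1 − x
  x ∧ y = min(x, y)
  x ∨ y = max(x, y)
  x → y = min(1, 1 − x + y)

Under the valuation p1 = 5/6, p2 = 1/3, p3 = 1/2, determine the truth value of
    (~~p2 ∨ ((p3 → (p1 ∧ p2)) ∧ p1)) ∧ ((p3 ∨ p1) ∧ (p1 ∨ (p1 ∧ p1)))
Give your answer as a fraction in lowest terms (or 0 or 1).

5/6

~p2 = ~1/3 = 2/3
~~p2 = ~2/3 = 1/3
p1 ∧ p2 = 5/6 ∧ 1/3 = 1/3
p3 → (p1 ∧ p2) = 1/2 → 1/3 = 5/6
(p3 → (p1 ∧ p2)) ∧ p1 = 5/6 ∧ 5/6 = 5/6
~~p2 ∨ ((p3 → (p1 ∧ p2)) ∧ p1) = 1/3 ∨ 5/6 = 5/6
p3 ∨ p1 = 1/2 ∨ 5/6 = 5/6
p1 ∧ p1 = 5/6 ∧ 5/6 = 5/6
p1 ∨ (p1 ∧ p1) = 5/6 ∨ 5/6 = 5/6
(p3 ∨ p1) ∧ (p1 ∨ (p1 ∧ p1)) = 5/6 ∧ 5/6 = 5/6
(~~p2 ∨ ((p3 → (p1 ∧ p2)) ∧ p1)) ∧ ((p3 ∨ p1) ∧ (p1 ∨ (p1 ∧ p1))) = 5/6 ∧ 5/6 = 5/6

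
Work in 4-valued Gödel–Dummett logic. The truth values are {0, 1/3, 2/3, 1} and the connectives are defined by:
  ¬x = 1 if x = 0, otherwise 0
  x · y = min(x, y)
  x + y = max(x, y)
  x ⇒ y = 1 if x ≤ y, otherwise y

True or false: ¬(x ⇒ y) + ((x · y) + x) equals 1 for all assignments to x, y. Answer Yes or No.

No

Counterexample: take x = 0, y = 0.
x ⇒ y = 0 ⇒ 0 = 1
¬(x ⇒ y) = ¬1 = 0
x · y = 0 · 0 = 0
(x · y) + x = 0 + 0 = 0
¬(x ⇒ y) + ((x · y) + x) = 0 + 0 = 0
This gives 0 ≠ 1.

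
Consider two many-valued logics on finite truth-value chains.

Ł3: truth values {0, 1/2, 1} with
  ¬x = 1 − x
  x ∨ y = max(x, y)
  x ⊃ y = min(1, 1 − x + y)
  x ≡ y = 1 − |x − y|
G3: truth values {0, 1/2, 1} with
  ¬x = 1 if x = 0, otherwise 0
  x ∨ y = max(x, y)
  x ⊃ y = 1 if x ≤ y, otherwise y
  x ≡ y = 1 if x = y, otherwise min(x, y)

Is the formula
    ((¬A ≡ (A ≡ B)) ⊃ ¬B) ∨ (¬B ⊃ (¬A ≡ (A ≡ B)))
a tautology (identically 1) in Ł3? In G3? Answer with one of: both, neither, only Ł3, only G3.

In Ł3: every assignment gives 1 — tautology.
In G3: every assignment gives 1 — tautology.

both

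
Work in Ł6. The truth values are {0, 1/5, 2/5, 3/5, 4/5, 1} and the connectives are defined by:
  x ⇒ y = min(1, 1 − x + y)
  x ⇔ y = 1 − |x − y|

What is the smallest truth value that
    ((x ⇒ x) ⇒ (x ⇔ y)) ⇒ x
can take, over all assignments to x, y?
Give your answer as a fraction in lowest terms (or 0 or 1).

Take x = 0, y = 0:
x ⇒ x = 0 ⇒ 0 = 1
x ⇔ y = 0 ⇔ 0 = 1
(x ⇒ x) ⇒ (x ⇔ y) = 1 ⇒ 1 = 1
((x ⇒ x) ⇒ (x ⇔ y)) ⇒ x = 1 ⇒ 0 = 0
No assignment yields a value below 0, so this is the minimum.

0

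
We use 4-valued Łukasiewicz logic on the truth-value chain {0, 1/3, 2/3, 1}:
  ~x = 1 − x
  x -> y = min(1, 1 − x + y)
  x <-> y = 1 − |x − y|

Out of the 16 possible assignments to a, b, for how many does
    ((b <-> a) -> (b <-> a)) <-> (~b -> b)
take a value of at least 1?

8

a = 0, b = 0 ↦ 0  <
a = 0, b = 1/3 ↦ 2/3  <
a = 0, b = 2/3 ↦ 1  ≥
a = 0, b = 1 ↦ 1  ≥
a = 1/3, b = 0 ↦ 0  <
a = 1/3, b = 1/3 ↦ 2/3  <
a = 1/3, b = 2/3 ↦ 1  ≥
a = 1/3, b = 1 ↦ 1  ≥
a = 2/3, b = 0 ↦ 0  <
a = 2/3, b = 1/3 ↦ 2/3  <
a = 2/3, b = 2/3 ↦ 1  ≥
a = 2/3, b = 1 ↦ 1  ≥
a = 1, b = 0 ↦ 0  <
a = 1, b = 1/3 ↦ 2/3  <
a = 1, b = 2/3 ↦ 1  ≥
a = 1, b = 1 ↦ 1  ≥
So 8 of the 16 assignments meet the threshold.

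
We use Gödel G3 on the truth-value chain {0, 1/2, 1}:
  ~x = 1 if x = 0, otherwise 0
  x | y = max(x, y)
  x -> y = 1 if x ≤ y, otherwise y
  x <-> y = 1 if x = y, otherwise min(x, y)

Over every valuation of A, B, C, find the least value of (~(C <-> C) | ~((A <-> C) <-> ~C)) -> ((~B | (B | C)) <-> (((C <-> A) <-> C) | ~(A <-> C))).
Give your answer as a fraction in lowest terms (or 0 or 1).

1/2

Take A = 1/2, B = 0, C = 1/2:
C <-> C = 1/2 <-> 1/2 = 1
~(C <-> C) = ~1 = 0
A <-> C = 1/2 <-> 1/2 = 1
~C = ~1/2 = 0
(A <-> C) <-> ~C = 1 <-> 0 = 0
~((A <-> C) <-> ~C) = ~0 = 1
~(C <-> C) | ~((A <-> C) <-> ~C) = 0 | 1 = 1
~B = ~0 = 1
B | C = 0 | 1/2 = 1/2
~B | (B | C) = 1 | 1/2 = 1
C <-> A = 1/2 <-> 1/2 = 1
(C <-> A) <-> C = 1 <-> 1/2 = 1/2
A <-> C = 1/2 <-> 1/2 = 1
~(A <-> C) = ~1 = 0
((C <-> A) <-> C) | ~(A <-> C) = 1/2 | 0 = 1/2
(~B | (B | C)) <-> (((C <-> A) <-> C) | ~(A <-> C)) = 1 <-> 1/2 = 1/2
(~(C <-> C) | ~((A <-> C) <-> ~C)) -> ((~B | (B | C)) <-> (((C <-> A) <-> C) | ~(A <-> C))) = 1 -> 1/2 = 1/2
No assignment yields a value below 1/2, so this is the minimum.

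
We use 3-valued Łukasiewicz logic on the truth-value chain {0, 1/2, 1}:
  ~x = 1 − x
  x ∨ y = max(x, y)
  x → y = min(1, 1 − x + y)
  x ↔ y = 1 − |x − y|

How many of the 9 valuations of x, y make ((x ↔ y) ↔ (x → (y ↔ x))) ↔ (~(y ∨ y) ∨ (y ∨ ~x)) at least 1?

3

x = 0, y = 0 ↦ 1  ≥
x = 0, y = 1/2 ↦ 1/2  <
x = 0, y = 1 ↦ 0  <
x = 1/2, y = 0 ↦ 1/2  <
x = 1/2, y = 1/2 ↦ 1/2  <
x = 1/2, y = 1 ↦ 1/2  <
x = 1, y = 0 ↦ 1  ≥
x = 1, y = 1/2 ↦ 1/2  <
x = 1, y = 1 ↦ 1  ≥
So 3 of the 9 assignments meet the threshold.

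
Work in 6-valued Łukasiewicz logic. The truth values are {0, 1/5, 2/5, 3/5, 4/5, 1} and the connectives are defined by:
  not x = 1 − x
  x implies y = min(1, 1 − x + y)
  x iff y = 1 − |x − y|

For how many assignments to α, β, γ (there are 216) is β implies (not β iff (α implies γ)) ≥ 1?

value 1: 130 assignments (counts)
value 4/5: 27 assignments
value 3/5: 8 assignments
value 2/5: 25 assignments
value 1/5: 5 assignments
value 0: 21 assignments
So 130 of the 216 assignments meet the threshold.

130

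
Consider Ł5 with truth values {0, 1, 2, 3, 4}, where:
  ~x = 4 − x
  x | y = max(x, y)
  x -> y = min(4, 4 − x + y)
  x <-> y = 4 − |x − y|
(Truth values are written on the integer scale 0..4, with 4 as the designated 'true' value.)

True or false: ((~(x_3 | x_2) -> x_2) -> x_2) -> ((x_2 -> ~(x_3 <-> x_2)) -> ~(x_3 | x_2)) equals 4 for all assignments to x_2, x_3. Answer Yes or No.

No

Counterexample: take x_2 = 1, x_3 = 4.
x_3 | x_2 = 4 | 1 = 4
~(x_3 | x_2) = ~4 = 0
~(x_3 | x_2) -> x_2 = 0 -> 1 = 4
(~(x_3 | x_2) -> x_2) -> x_2 = 4 -> 1 = 1
x_3 <-> x_2 = 4 <-> 1 = 1
~(x_3 <-> x_2) = ~1 = 3
x_2 -> ~(x_3 <-> x_2) = 1 -> 3 = 4
x_3 | x_2 = 4 | 1 = 4
~(x_3 | x_2) = ~4 = 0
(x_2 -> ~(x_3 <-> x_2)) -> ~(x_3 | x_2) = 4 -> 0 = 0
((~(x_3 | x_2) -> x_2) -> x_2) -> ((x_2 -> ~(x_3 <-> x_2)) -> ~(x_3 | x_2)) = 1 -> 0 = 3
This gives 3 ≠ 4.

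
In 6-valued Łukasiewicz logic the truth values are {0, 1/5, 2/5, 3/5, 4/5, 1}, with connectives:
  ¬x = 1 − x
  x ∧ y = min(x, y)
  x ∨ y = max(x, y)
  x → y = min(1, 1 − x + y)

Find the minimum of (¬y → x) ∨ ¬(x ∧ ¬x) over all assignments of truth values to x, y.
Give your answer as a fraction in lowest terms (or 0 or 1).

Take x = 2/5, y = 0:
¬y = ¬0 = 1
¬y → x = 1 → 2/5 = 2/5
¬x = ¬2/5 = 3/5
x ∧ ¬x = 2/5 ∧ 3/5 = 2/5
¬(x ∧ ¬x) = ¬2/5 = 3/5
(¬y → x) ∨ ¬(x ∧ ¬x) = 2/5 ∨ 3/5 = 3/5
No assignment yields a value below 3/5, so this is the minimum.

3/5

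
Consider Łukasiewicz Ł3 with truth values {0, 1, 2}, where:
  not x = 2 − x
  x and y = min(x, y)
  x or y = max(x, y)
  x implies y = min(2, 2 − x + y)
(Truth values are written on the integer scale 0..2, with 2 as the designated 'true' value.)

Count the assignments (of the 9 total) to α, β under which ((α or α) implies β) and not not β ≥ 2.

3

α = 0, β = 0 ↦ 0  <
α = 0, β = 1 ↦ 1  <
α = 0, β = 2 ↦ 2  ≥
α = 1, β = 0 ↦ 0  <
α = 1, β = 1 ↦ 1  <
α = 1, β = 2 ↦ 2  ≥
α = 2, β = 0 ↦ 0  <
α = 2, β = 1 ↦ 1  <
α = 2, β = 2 ↦ 2  ≥
So 3 of the 9 assignments meet the threshold.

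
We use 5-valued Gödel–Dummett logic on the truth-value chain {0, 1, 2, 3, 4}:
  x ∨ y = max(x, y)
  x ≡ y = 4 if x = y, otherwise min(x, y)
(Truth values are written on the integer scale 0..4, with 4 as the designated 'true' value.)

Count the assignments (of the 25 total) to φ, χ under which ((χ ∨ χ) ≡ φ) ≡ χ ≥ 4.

11

value 4: 11 assignments (counts)
value 3: 2 assignments
value 2: 3 assignments
value 1: 4 assignments
value 0: 5 assignments
So 11 of the 25 assignments meet the threshold.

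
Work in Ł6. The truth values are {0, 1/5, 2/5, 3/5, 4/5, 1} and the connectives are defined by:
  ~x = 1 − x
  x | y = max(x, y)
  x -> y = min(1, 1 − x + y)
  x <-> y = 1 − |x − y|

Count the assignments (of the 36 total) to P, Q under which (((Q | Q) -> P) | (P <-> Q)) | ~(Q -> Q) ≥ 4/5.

value 1: 21 assignments (counts)
value 4/5: 5 assignments (counts)
value 3/5: 4 assignments
value 2/5: 3 assignments
value 1/5: 2 assignments
value 0: 1 assignment
So 26 of the 36 assignments meet the threshold.

26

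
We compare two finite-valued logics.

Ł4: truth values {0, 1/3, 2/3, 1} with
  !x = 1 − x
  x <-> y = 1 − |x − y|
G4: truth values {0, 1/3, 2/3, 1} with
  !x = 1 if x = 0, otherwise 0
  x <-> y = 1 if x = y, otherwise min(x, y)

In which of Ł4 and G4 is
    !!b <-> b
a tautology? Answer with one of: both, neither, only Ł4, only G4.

only Ł4

In Ł4: every assignment gives 1 — tautology.
In G4: at b = 1/3 the value is 1/3 — not a tautology.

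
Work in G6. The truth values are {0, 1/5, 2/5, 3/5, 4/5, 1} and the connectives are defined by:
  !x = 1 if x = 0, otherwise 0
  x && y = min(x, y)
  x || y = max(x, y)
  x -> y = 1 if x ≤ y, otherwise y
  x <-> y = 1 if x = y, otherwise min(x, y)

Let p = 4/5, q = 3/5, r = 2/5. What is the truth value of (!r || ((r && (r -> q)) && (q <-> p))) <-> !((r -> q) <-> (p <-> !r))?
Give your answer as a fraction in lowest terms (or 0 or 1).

!r = !2/5 = 0
r -> q = 2/5 -> 3/5 = 1
r && (r -> q) = 2/5 && 1 = 2/5
q <-> p = 3/5 <-> 4/5 = 3/5
(r && (r -> q)) && (q <-> p) = 2/5 && 3/5 = 2/5
!r || ((r && (r -> q)) && (q <-> p)) = 0 || 2/5 = 2/5
r -> q = 2/5 -> 3/5 = 1
!r = !2/5 = 0
p <-> !r = 4/5 <-> 0 = 0
(r -> q) <-> (p <-> !r) = 1 <-> 0 = 0
!((r -> q) <-> (p <-> !r)) = !0 = 1
(!r || ((r && (r -> q)) && (q <-> p))) <-> !((r -> q) <-> (p <-> !r)) = 2/5 <-> 1 = 2/5

2/5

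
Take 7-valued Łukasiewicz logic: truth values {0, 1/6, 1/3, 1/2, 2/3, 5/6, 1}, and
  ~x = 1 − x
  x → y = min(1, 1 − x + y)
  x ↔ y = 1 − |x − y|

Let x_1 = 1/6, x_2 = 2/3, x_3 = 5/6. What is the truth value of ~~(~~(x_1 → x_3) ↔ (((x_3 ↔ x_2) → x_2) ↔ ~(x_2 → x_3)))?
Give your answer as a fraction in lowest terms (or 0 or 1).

1/6

x_1 → x_3 = 1/6 → 5/6 = 1
~(x_1 → x_3) = ~1 = 0
~~(x_1 → x_3) = ~0 = 1
x_3 ↔ x_2 = 5/6 ↔ 2/3 = 5/6
(x_3 ↔ x_2) → x_2 = 5/6 → 2/3 = 5/6
x_2 → x_3 = 2/3 → 5/6 = 1
~(x_2 → x_3) = ~1 = 0
((x_3 ↔ x_2) → x_2) ↔ ~(x_2 → x_3) = 5/6 ↔ 0 = 1/6
~~(x_1 → x_3) ↔ (((x_3 ↔ x_2) → x_2) ↔ ~(x_2 → x_3)) = 1 ↔ 1/6 = 1/6
~(~~(x_1 → x_3) ↔ (((x_3 ↔ x_2) → x_2) ↔ ~(x_2 → x_3))) = ~1/6 = 5/6
~~(~~(x_1 → x_3) ↔ (((x_3 ↔ x_2) → x_2) ↔ ~(x_2 → x_3))) = ~5/6 = 1/6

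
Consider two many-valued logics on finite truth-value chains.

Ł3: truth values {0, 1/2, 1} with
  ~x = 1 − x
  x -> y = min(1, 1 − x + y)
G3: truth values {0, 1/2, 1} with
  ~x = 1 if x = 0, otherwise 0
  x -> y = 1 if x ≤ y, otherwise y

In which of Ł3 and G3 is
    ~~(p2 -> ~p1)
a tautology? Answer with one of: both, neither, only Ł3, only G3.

neither

In Ł3: at p1 = 1/2, p2 = 1 the value is 1/2 — not a tautology.
In G3: at p1 = 1/2, p2 = 1/2 the value is 0 — not a tautology.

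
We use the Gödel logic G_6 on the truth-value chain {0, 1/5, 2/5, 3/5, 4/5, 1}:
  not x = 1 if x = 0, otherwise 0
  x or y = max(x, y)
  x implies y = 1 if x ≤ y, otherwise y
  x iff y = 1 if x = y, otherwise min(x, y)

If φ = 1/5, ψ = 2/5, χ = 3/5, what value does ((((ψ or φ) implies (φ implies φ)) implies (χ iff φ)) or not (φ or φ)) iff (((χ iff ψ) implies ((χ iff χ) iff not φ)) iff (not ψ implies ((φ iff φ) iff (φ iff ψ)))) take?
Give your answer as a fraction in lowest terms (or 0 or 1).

ψ or φ = 2/5 or 1/5 = 2/5
φ implies φ = 1/5 implies 1/5 = 1
(ψ or φ) implies (φ implies φ) = 2/5 implies 1 = 1
χ iff φ = 3/5 iff 1/5 = 1/5
((ψ or φ) implies (φ implies φ)) implies (χ iff φ) = 1 implies 1/5 = 1/5
φ or φ = 1/5 or 1/5 = 1/5
not (φ or φ) = not 1/5 = 0
(((ψ or φ) implies (φ implies φ)) implies (χ iff φ)) or not (φ or φ) = 1/5 or 0 = 1/5
χ iff ψ = 3/5 iff 2/5 = 2/5
χ iff χ = 3/5 iff 3/5 = 1
not φ = not 1/5 = 0
(χ iff χ) iff not φ = 1 iff 0 = 0
(χ iff ψ) implies ((χ iff χ) iff not φ) = 2/5 implies 0 = 0
not ψ = not 2/5 = 0
φ iff φ = 1/5 iff 1/5 = 1
φ iff ψ = 1/5 iff 2/5 = 1/5
(φ iff φ) iff (φ iff ψ) = 1 iff 1/5 = 1/5
not ψ implies ((φ iff φ) iff (φ iff ψ)) = 0 implies 1/5 = 1
((χ iff ψ) implies ((χ iff χ) iff not φ)) iff (not ψ implies ((φ iff φ) iff (φ iff ψ))) = 0 iff 1 = 0
((((ψ or φ) implies (φ implies φ)) implies (χ iff φ)) or not (φ or φ)) iff (((χ iff ψ) implies ((χ iff χ) iff not φ)) iff (not ψ implies ((φ iff φ) iff (φ iff ψ)))) = 1/5 iff 0 = 0

0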